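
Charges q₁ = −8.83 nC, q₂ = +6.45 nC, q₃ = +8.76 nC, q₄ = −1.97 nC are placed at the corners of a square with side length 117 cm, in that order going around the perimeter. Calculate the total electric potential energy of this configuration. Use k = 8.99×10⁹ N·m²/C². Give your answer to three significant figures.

The work to assemble the configuration equals its total potential energy, U = Σ kqᵢqⱼ/rᵢⱼ over all pairs.
The four side pairs have separation 1.17 m and the two diagonal pairs 1.65 m.
Summing all 6 pair terms gives U = -4.92×10⁻⁷ J.

-4.92×10⁻⁷ J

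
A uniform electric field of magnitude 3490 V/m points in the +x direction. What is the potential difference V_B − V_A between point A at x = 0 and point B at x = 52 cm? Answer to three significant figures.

In a uniform field, potential decreases in the direction of E: V_B − V_A = −E·Δx.
V_B − V_A = −(3490 V/m)(0.520 m) = -1810 V.

-1810 V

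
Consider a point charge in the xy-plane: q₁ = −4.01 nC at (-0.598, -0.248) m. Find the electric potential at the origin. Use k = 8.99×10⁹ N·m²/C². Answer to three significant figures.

-55.7 V

The total potential is the scalar sum of each charge's contribution, V = Σ kqᵢ/rᵢ.
Distances from the field point to each charge: r₁ = 0.647 m.
V = k[(-4.01×10⁻⁹)/(0.647)] = -55.7 V.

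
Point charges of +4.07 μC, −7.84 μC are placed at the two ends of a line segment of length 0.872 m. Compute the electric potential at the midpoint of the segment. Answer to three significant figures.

The total potential is the scalar sum of each charge's contribution, V = Σ kqᵢ/rᵢ.
Each charge is 0.436 m from the midpoint.
V = k[(4.07×10⁻⁶)/(0.436) + (-7.84×10⁻⁶)/(0.436)] = -7.77×10⁴ V.

-7.77×10⁴ V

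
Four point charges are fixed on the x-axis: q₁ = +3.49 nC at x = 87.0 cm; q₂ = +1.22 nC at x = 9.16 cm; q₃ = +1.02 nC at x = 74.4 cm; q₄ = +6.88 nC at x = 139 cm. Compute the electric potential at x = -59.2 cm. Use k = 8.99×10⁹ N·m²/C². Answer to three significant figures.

75.6 V

Electric potential is a scalar, so the contributions from each charge add algebraically: V = Σ kqᵢ/rᵢ.
Distances from the field point to each charge: r₁ = 1.46 m, r₂ = 0.684 m, r₃ = 1.34 m, r₄ = 1.98 m.
V = k[(3.49×10⁻⁹)/(1.46) + (1.22×10⁻⁹)/(0.684) + (1.02×10⁻⁹)/(1.34) + (6.88×10⁻⁹)/(1.98)] = 75.6 V.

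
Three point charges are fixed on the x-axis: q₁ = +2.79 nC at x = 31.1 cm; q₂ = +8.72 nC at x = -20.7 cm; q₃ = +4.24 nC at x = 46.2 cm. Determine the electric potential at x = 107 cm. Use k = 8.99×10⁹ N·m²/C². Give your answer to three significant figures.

157 V

The total potential is the scalar sum of each charge's contribution, V = Σ kqᵢ/rᵢ.
Distances from the field point to each charge: r₁ = 0.759 m, r₂ = 1.28 m, r₃ = 0.608 m.
V = k[(2.79×10⁻⁹)/(0.759) + (8.72×10⁻⁹)/(1.28) + (4.24×10⁻⁹)/(0.608)] = 157 V.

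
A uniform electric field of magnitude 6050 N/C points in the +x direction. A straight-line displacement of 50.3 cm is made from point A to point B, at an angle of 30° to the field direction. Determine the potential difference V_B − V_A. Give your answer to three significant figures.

-2640 V

Only the component of displacement along E changes the potential: ΔV = −E·d·cosθ.
ΔV = −(6050 V/m)(0.503 m)cos30° = -2640 V.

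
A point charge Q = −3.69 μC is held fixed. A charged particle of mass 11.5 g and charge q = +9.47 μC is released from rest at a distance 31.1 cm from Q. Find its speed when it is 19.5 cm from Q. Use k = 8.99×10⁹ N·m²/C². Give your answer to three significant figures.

10.2 m/s

Only the electrostatic force acts, so mechanical energy is conserved: ½mv² = U₁ − U₂ = kQq(1/r₁ − 1/r₂).
U₁ − U₂ = (8.99×10⁹ N·m²/C²)(-3.69×10⁻⁶ C)(9.47×10⁻⁶ C)(1/0.311 − 1/0.195) = 0.601 J.
v = √(2·0.601/0.0115) = 10.2 m/s.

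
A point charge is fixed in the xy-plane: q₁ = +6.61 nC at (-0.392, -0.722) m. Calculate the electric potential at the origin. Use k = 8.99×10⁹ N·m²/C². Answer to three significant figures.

The total potential is the scalar sum of each charge's contribution, V = Σ kqᵢ/rᵢ.
Distances from the field point to each charge: r₁ = 0.822 m.
V = k[(6.61×10⁻⁹)/(0.822)] = 72.3 V.

72.3 V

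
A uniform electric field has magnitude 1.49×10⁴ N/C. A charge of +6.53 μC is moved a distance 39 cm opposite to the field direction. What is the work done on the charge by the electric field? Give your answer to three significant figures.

-0.0379 J

The potential change for a displacement 39 cm opposite to the field direction is ΔV = +Ed = 5810 V.
W_field = −qΔV = -0.0379 J.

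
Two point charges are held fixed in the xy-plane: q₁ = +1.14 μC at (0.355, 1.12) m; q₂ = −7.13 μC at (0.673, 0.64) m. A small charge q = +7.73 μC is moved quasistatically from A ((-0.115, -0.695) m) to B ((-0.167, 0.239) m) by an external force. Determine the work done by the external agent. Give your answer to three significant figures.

-0.178 J

For quasistatic motion the external work equals the change in potential energy: W_ext = qΔV = q(V_B − V_A).
At A: distances to the source charges are 1.87 m, 1.55 m; V_A = Σ kqᵢ/rᵢ = -3.59×10⁴ V.
At B: distances to the source charges are 1.02 m, 0.931 m; V_B = Σ kqᵢ/rᵢ = -5.89×10⁴ V.
ΔV = V_B − V_A = -2.30×10⁴ V.
W_ext = qΔV = (7.73×10⁻⁶ C)(-2.30×10⁴ V) = -0.178 J.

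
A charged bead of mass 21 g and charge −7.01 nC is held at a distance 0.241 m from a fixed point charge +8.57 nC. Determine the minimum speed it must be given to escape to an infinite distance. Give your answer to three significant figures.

0.0146 m/s

To just escape, total mechanical energy must reach zero at infinity: ½mv²_min + U = 0, so ½mv²_min = −U = |kQq|/r.
|U| = |kQq|/r = (8.99×10⁹ N·m²/C²)(8.57×10⁻⁹)(7.01×10⁻⁹)/(0.241) = 2.24×10⁻⁶ J.
v_min = √(2|U|/m) = √(2·2.24×10⁻⁶/0.0210) = 0.0146 m/s.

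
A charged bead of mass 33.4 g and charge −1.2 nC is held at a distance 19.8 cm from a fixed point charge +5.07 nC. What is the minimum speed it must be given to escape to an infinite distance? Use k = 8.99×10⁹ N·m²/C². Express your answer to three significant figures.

To just escape, total mechanical energy must reach zero at infinity: ½mv²_min + U = 0, so ½mv²_min = −U = |kQq|/r.
|U| = |kQq|/r = (8.99×10⁹ N·m²/C²)(5.07×10⁻⁹)(1.20×10⁻⁹)/(0.198) = 2.76×10⁻⁷ J.
v_min = √(2|U|/m) = √(2·2.76×10⁻⁷/0.0334) = 4.07×10⁻³ m/s.

4.07×10⁻³ m/s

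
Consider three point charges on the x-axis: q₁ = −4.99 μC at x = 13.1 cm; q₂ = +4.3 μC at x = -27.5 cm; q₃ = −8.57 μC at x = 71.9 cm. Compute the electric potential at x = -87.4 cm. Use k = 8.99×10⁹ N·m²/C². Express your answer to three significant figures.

-2.85×10⁴ V

The total potential is the scalar sum of each charge's contribution, V = Σ kqᵢ/rᵢ.
Distances from the field point to each charge: r₁ = 1.01 m, r₂ = 0.599 m, r₃ = 1.59 m.
V = k[(-4.99×10⁻⁶)/(1.01) + (4.30×10⁻⁶)/(0.599) + (-8.57×10⁻⁶)/(1.59)] = -2.85×10⁴ V.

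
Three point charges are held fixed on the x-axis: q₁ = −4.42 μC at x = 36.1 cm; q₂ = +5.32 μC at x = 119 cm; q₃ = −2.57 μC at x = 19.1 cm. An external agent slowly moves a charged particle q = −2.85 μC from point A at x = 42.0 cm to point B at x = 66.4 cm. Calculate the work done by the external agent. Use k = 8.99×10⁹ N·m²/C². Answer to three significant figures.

For quasistatic motion the external work equals the change in potential energy: W_ext = qΔV = q(V_B − V_A).
At A: distances to the source charges are 0.0590 m, 0.770 m, 0.229 m; V_A = Σ kqᵢ/rᵢ = -7.12×10⁵ V.
At B: distances to the source charges are 0.303 m, 0.526 m, 0.473 m; V_B = Σ kqᵢ/rᵢ = -8.91×10⁴ V.
ΔV = V_B − V_A = 6.23×10⁵ V.
W_ext = qΔV = (-2.85×10⁻⁶ C)(6.23×10⁵ V) = -1.78 J.

-1.78 J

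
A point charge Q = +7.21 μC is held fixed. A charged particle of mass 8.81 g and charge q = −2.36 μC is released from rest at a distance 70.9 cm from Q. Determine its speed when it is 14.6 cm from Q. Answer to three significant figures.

13.7 m/s

Only the electrostatic force acts, so mechanical energy is conserved: ½mv² = U₁ − U₂ = kQq(1/r₁ − 1/r₂).
U₁ − U₂ = (8.99×10⁹ N·m²/C²)(7.21×10⁻⁶ C)(-2.36×10⁻⁶ C)(1/0.709 − 1/0.146) = 0.832 J.
v = √(2·0.832/8.81×10⁻³) = 13.7 m/s.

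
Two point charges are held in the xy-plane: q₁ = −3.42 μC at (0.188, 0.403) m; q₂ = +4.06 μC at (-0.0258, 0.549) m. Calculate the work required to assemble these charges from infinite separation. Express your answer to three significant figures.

-0.482 J

The assembly work is the sum of pairwise potential energies, U = Σ_{i<j} kqᵢqⱼ/rᵢⱼ.
Pair separations: r₁₂ = 0.259 m.
U = (-0.482) = -0.482 J.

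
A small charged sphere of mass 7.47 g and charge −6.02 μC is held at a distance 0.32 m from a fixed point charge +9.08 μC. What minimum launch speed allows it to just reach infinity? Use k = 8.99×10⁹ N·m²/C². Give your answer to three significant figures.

To just escape, total mechanical energy must reach zero at infinity: ½mv²_min + U = 0, so ½mv²_min = −U = |kQq|/r.
|U| = |kQq|/r = (8.99×10⁹ N·m²/C²)(9.08×10⁻⁶)(6.02×10⁻⁶)/(0.320) = 1.54 J.
v_min = √(2|U|/m) = √(2·1.54/7.47×10⁻³) = 20.3 m/s.

20.3 m/s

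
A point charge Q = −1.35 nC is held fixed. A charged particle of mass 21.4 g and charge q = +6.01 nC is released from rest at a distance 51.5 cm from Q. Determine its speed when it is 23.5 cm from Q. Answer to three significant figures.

Only the electrostatic force acts, so mechanical energy is conserved: ½mv² = U₁ − U₂ = kQq(1/r₁ − 1/r₂).
U₁ − U₂ = (8.99×10⁹ N·m²/C²)(-1.35×10⁻⁹ C)(6.01×10⁻⁹ C)(1/0.515 − 1/0.235) = 1.69×10⁻⁷ J.
v = √(2·1.69×10⁻⁷/0.0214) = 3.97×10⁻³ m/s.

3.97×10⁻³ m/s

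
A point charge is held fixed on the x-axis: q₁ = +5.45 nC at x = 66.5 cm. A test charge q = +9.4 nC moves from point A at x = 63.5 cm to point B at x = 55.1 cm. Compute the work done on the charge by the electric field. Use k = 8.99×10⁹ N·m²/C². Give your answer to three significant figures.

1.13×10⁻⁵ J

The work done by the electric force is W_field = −ΔU = −q(V_B − V_A) = q(V_A − V_B).
At A: distance to the source charge is 0.0300 m; V_A = kq₁/r = 1630 V.
At B: distance to the source charge is 0.114 m; V_B = kq₁/r = 430 V.
ΔV = V_B − V_A = -1200 V.
W_field = −qΔV = −(9.40×10⁻⁹ C)(-1200 V) = 1.13×10⁻⁵ J.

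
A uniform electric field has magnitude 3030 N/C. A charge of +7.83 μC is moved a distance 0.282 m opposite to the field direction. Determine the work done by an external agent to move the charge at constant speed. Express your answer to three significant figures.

6.69×10⁻³ J

The potential change for a displacement 0.282 m opposite to the field direction is ΔV = +Ed = 854 V.
W_ext = qΔV = 6.69×10⁻³ J.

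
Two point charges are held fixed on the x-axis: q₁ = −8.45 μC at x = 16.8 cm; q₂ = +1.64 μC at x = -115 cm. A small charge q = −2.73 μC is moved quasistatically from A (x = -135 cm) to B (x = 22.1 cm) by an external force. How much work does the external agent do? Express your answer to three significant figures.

3.95 J

For quasistatic motion the external work equals the change in potential energy: W_ext = qΔV = q(V_B − V_A).
At A: distances to the source charges are 1.52 m, 0.200 m; V_A = Σ kqᵢ/rᵢ = 2.37×10⁴ V.
At B: distances to the source charges are 0.0530 m, 1.37 m; V_B = Σ kqᵢ/rᵢ = -1.42×10⁶ V.
ΔV = V_B − V_A = -1.45×10⁶ V.
W_ext = qΔV = (-2.73×10⁻⁶ C)(-1.45×10⁶ V) = 3.95 J.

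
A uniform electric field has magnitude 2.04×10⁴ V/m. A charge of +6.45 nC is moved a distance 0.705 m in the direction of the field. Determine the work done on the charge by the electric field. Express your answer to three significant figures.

The potential change for a displacement 0.705 m in the direction of the field is ΔV = −Ed = -1.44×10⁴ V.
W_field = −qΔV = 9.28×10⁻⁵ J.

9.28×10⁻⁵ J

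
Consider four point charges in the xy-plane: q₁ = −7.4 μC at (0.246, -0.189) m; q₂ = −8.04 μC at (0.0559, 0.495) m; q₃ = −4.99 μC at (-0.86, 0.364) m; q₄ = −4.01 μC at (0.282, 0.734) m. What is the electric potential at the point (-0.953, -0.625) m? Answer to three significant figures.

-1.65×10⁵ V

Electric potential is a scalar, so the contributions from each charge add algebraically: V = Σ kqᵢ/rᵢ.
Distances from the field point to each charge: r₁ = 1.28 m, r₂ = 1.51 m, r₃ = 0.993 m, r₄ = 1.84 m.
V = k[(-7.40×10⁻⁶)/(1.28) + (-8.04×10⁻⁶)/(1.51) + (-4.99×10⁻⁶)/(0.993) + (-4.01×10⁻⁶)/(1.84)] = -1.65×10⁵ V.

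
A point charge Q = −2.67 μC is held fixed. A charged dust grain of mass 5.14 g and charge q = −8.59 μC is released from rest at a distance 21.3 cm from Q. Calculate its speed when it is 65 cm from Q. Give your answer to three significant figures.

15.9 m/s

Only the electrostatic force acts, so mechanical energy is conserved: ½mv² = U₁ − U₂ = kQq(1/r₁ − 1/r₂).
U₁ − U₂ = (8.99×10⁹ N·m²/C²)(-2.67×10⁻⁶ C)(-8.59×10⁻⁶ C)(1/0.213 − 1/0.650) = 0.651 J.
v = √(2·0.651/5.14×10⁻³) = 15.9 m/s.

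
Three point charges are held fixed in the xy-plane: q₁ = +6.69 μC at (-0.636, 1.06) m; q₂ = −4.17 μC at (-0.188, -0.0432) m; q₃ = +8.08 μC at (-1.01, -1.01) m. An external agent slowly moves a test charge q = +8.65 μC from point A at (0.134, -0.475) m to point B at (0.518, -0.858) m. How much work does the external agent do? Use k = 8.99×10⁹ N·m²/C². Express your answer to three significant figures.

For quasistatic motion the external work equals the change in potential energy: W_ext = qΔV = q(V_B − V_A).
At A: distances to the source charges are 1.72 m, 0.539 m, 1.26 m; V_A = Σ kqᵢ/rᵢ = 2.29×10⁴ V.
At B: distances to the source charges are 2.24 m, 1.08 m, 1.54 m; V_B = Σ kqᵢ/rᵢ = 3.94×10⁴ V.
ΔV = V_B − V_A = 1.65×10⁴ V.
W_ext = qΔV = (8.65×10⁻⁶ C)(1.65×10⁴ V) = 0.142 J.

0.142 J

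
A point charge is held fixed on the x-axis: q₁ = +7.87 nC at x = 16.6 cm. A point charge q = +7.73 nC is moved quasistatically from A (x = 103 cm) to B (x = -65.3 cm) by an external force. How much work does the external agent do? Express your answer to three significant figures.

3.48×10⁻⁸ J

For quasistatic motion the external work equals the change in potential energy: W_ext = qΔV = q(V_B − V_A).
At A: distance to the source charge is 0.864 m; V_A = kq₁/r = 81.9 V.
At B: distance to the source charge is 0.819 m; V_B = kq₁/r = 86.4 V.
ΔV = V_B − V_A = 4.50 V.
W_ext = qΔV = (7.73×10⁻⁹ C)(4.50 V) = 3.48×10⁻⁸ J.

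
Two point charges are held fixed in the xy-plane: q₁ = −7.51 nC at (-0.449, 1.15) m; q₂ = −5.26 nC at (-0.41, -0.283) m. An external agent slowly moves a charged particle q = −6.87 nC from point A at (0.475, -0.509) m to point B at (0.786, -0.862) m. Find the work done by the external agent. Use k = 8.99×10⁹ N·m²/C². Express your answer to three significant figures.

For quasistatic motion the external work equals the change in potential energy: W_ext = qΔV = q(V_B − V_A).
At A: distances to the source charges are 1.90 m, 0.913 m; V_A = Σ kqᵢ/rᵢ = -87.3 V.
At B: distances to the source charges are 2.36 m, 1.33 m; V_B = Σ kqᵢ/rᵢ = -64.2 V.
ΔV = V_B − V_A = 23.1 V.
W_ext = qΔV = (-6.87×10⁻⁹ C)(23.1 V) = -1.59×10⁻⁷ J.

-1.59×10⁻⁷ J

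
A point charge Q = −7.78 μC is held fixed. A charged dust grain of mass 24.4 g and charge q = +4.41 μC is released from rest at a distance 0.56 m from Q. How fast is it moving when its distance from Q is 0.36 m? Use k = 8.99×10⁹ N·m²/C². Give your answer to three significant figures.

Only the electrostatic force acts, so mechanical energy is conserved: ½mv² = U₁ − U₂ = kQq(1/r₁ − 1/r₂).
U₁ − U₂ = (8.99×10⁹ N·m²/C²)(-7.78×10⁻⁶ C)(4.41×10⁻⁶ C)(1/0.560 − 1/0.360) = 0.306 J.
v = √(2·0.306/0.0244) = 5.01 m/s.

5.01 m/s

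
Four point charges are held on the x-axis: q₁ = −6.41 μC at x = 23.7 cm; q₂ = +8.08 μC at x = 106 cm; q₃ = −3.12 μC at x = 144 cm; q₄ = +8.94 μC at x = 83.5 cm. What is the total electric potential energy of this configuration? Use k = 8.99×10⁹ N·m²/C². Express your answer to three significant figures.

The work to assemble the configuration equals its total potential energy, U = Σ kqᵢqⱼ/rᵢⱼ over all pairs.
Pair separations: r₁₂ = 0.823 m, r₁₃ = 1.20 m, r₁₄ = 0.598 m, r₂₃ = 0.380 m, r₂₄ = 0.225 m, r₃₄ = 0.605 m.
Summing all 6 pair terms gives U = 0.598 J.

0.598 J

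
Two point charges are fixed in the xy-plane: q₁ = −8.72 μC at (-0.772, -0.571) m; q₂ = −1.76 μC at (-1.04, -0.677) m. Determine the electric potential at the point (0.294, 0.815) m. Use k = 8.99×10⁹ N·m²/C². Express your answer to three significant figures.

-5.27×10⁴ V

The total potential is the scalar sum of each charge's contribution, V = Σ kqᵢ/rᵢ.
Distances from the field point to each charge: r₁ = 1.75 m, r₂ = 2.00 m.
V = k[(-8.72×10⁻⁶)/(1.75) + (-1.76×10⁻⁶)/(2.00)] = -5.27×10⁴ V.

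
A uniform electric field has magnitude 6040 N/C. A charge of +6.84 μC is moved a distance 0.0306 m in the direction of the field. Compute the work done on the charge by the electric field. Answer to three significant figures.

1.26×10⁻³ J

The potential change for a displacement 0.0306 m in the direction of the field is ΔV = −Ed = -185 V.
W_field = −qΔV = 1.26×10⁻³ J.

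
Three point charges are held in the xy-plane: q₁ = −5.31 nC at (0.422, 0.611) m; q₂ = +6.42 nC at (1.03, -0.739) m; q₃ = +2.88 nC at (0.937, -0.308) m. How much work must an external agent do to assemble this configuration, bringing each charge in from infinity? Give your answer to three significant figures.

The assembly work is the sum of pairwise potential energies, U = Σ_{i<j} kqᵢqⱼ/rᵢⱼ.
Pair separations: r₁₂ = 1.48 m, r₁₃ = 1.05 m, r₂₃ = 0.441 m.
U = (-2.07×10⁻⁷) + (-1.31×10⁻⁷) + (3.77×10⁻⁷) = 3.95×10⁻⁸ J.

3.95×10⁻⁸ J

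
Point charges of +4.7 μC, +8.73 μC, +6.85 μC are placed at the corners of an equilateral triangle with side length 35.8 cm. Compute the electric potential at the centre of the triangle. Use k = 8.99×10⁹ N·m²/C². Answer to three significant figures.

8.82×10⁵ V

The total potential is the scalar sum of each charge's contribution, V = Σ kqᵢ/rᵢ.
The distance from each vertex to the centroid is a/√3 = 0.207 m.
V = k[(4.70×10⁻⁶)/(0.207) + (8.73×10⁻⁶)/(0.207) + (6.85×10⁻⁶)/(0.207)] = 8.82×10⁵ V.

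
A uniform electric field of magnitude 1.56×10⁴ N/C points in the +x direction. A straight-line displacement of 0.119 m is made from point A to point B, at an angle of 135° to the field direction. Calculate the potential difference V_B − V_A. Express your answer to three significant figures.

Only the component of displacement along E changes the potential: ΔV = −E·d·cosθ.
ΔV = −(1.56×10⁴ V/m)(0.119 m)cos135° = 1310 V.

1310 V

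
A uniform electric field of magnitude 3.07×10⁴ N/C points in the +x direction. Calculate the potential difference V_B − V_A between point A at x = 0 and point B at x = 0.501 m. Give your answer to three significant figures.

-1.54×10⁴ V

In a uniform field, potential decreases in the direction of E: V_B − V_A = −E·Δx.
V_B − V_A = −(3.07×10⁴ V/m)(0.501 m) = -1.54×10⁴ V.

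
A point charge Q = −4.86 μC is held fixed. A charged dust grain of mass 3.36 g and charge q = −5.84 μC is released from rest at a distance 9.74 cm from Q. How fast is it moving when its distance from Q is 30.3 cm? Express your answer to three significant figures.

32.5 m/s

Only the electrostatic force acts, so mechanical energy is conserved: ½mv² = U₁ − U₂ = kQq(1/r₁ − 1/r₂).
U₁ − U₂ = (8.99×10⁹ N·m²/C²)(-4.86×10⁻⁶ C)(-5.84×10⁻⁶ C)(1/0.0974 − 1/0.303) = 1.78 J.
v = √(2·1.78/3.36×10⁻³) = 32.5 m/s.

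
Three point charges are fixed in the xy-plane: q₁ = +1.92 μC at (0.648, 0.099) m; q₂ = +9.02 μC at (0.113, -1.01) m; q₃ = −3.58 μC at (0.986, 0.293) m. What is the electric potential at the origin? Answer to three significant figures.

7.48×10⁴ V

Electric potential is a scalar, so the contributions from each charge add algebraically: V = Σ kqᵢ/rᵢ.
Distances from the field point to each charge: r₁ = 0.656 m, r₂ = 1.02 m, r₃ = 1.03 m.
V = k[(1.92×10⁻⁶)/(0.656) + (9.02×10⁻⁶)/(1.02) + (-3.58×10⁻⁶)/(1.03)] = 7.48×10⁴ V.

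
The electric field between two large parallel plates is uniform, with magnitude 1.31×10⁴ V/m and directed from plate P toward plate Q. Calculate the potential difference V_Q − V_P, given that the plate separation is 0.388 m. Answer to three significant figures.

In a uniform field, potential decreases in the direction of E: ΔV = −E·d for a displacement d parallel to E.
Going from P to Q is a displacement of 0.388 m along the field, so V_Q − V_P = −Ed = -5080 V.

-5080 V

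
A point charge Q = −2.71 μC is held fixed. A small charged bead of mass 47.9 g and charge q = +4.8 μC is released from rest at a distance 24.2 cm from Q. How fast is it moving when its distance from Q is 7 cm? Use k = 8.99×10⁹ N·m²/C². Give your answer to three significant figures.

7.04 m/s

Only the electrostatic force acts, so mechanical energy is conserved: ½mv² = U₁ − U₂ = kQq(1/r₁ − 1/r₂).
U₁ − U₂ = (8.99×10⁹ N·m²/C²)(-2.71×10⁻⁶ C)(4.80×10⁻⁶ C)(1/0.242 − 1/0.0700) = 1.19 J.
v = √(2·1.19/0.0479) = 7.04 m/s.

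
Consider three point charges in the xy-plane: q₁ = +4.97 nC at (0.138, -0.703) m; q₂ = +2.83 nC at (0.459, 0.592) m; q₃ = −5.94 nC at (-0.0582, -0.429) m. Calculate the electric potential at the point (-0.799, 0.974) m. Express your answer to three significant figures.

8.95 V

Electric potential is a scalar, so the contributions from each charge add algebraically: V = Σ kqᵢ/rᵢ.
Distances from the field point to each charge: r₁ = 1.92 m, r₂ = 1.31 m, r₃ = 1.59 m.
V = k[(4.97×10⁻⁹)/(1.92) + (2.83×10⁻⁹)/(1.31) + (-5.94×10⁻⁹)/(1.59)] = 8.95 V.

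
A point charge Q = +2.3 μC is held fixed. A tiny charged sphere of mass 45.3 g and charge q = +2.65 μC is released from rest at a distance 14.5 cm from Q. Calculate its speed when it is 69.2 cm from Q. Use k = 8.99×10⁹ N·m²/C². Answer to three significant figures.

Only the electrostatic force acts, so mechanical energy is conserved: ½mv² = U₁ − U₂ = kQq(1/r₁ − 1/r₂).
U₁ − U₂ = (8.99×10⁹ N·m²/C²)(2.30×10⁻⁶ C)(2.65×10⁻⁶ C)(1/0.145 − 1/0.692) = 0.299 J.
v = √(2·0.299/0.0453) = 3.63 m/s.

3.63 m/s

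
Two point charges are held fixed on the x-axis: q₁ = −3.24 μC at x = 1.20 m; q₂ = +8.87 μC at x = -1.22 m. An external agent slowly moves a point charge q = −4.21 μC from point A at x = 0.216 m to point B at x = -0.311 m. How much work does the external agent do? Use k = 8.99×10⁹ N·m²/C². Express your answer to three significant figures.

-0.179 J

For quasistatic motion the external work equals the change in potential energy: W_ext = qΔV = q(V_B − V_A).
At A: distances to the source charges are 0.984 m, 1.44 m; V_A = Σ kqᵢ/rᵢ = 2.59×10⁴ V.
At B: distances to the source charges are 1.51 m, 0.909 m; V_B = Σ kqᵢ/rᵢ = 6.84×10⁴ V.
ΔV = V_B − V_A = 4.25×10⁴ V.
W_ext = qΔV = (-4.21×10⁻⁶ C)(4.25×10⁴ V) = -0.179 J.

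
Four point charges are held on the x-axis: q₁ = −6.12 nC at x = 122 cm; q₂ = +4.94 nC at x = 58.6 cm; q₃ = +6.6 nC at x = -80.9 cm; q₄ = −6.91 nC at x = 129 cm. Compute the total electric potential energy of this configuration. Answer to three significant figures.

The assembly work is the sum of pairwise potential energies, U = Σ_{i<j} kqᵢqⱼ/rᵢⱼ.
Pair separations: r₁₂ = 0.634 m, r₁₃ = 2.03 m, r₁₄ = 0.0700 m, r₂₃ = 1.40 m, r₂₄ = 0.704 m, r₃₄ = 2.10 m.
Summing all 6 pair terms gives U = 4.40×10⁻⁶ J.

4.40×10⁻⁶ J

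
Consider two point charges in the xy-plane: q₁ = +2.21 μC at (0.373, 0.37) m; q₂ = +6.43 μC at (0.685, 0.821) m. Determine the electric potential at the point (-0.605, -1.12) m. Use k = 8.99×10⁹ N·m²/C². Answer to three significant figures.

3.60×10⁴ V

The total potential is the scalar sum of each charge's contribution, V = Σ kqᵢ/rᵢ.
Distances from the field point to each charge: r₁ = 1.78 m, r₂ = 2.33 m.
V = k[(2.21×10⁻⁶)/(1.78) + (6.43×10⁻⁶)/(2.33)] = 3.60×10⁴ V.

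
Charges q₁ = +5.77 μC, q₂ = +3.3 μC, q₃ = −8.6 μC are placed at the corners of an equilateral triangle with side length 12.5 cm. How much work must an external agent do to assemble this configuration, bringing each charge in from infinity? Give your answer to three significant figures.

-4.24 J

The work to assemble the configuration equals its total potential energy, U = Σ kqᵢqⱼ/rᵢⱼ over all pairs.
All three pair separations equal the side length, 0.125 m.
U = (1.37) + (-3.57) + (-2.04) = -4.24 J.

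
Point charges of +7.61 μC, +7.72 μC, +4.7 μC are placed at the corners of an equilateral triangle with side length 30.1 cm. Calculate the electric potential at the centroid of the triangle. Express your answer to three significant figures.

1.04×10⁶ V

Electric potential is a scalar, so the contributions from each charge add algebraically: V = Σ kqᵢ/rᵢ.
The distance from each vertex to the centroid is a/√3 = 0.174 m.
V = k[(7.61×10⁻⁶)/(0.174) + (7.72×10⁻⁶)/(0.174) + (4.70×10⁻⁶)/(0.174)] = 1.04×10⁶ V.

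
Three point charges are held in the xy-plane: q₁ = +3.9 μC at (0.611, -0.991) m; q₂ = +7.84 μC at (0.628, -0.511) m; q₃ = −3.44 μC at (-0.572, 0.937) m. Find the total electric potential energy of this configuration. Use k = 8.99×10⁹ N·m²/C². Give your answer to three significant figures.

The work to assemble the configuration equals its total potential energy, U = Σ kqᵢqⱼ/rᵢⱼ over all pairs.
Pair separations: r₁₂ = 0.480 m, r₁₃ = 2.26 m, r₂₃ = 1.88 m.
U = (0.572) + (-0.0533) + (-0.129) = 0.390 J.

0.390 J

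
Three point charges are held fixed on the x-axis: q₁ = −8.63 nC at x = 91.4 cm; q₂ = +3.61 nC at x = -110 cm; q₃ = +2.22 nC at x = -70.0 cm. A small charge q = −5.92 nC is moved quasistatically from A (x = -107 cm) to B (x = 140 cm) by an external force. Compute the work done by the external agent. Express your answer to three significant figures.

For quasistatic motion the external work equals the change in potential energy: W_ext = qΔV = q(V_B − V_A).
At A: distances to the source charges are 1.98 m, 0.0300 m, 0.370 m; V_A = Σ kqᵢ/rᵢ = 1100 V.
At B: distances to the source charges are 0.486 m, 2.50 m, 2.10 m; V_B = Σ kqᵢ/rᵢ = -137 V.
ΔV = V_B − V_A = -1230 V.
W_ext = qΔV = (-5.92×10⁻⁹ C)(-1230 V) = 7.30×10⁻⁶ J.

7.30×10⁻⁶ J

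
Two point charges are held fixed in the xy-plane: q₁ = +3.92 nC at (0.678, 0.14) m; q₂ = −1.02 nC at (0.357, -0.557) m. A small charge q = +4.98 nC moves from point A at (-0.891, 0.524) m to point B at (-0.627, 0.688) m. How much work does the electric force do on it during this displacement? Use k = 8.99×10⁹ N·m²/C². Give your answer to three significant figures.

The work done by the electric force is W_field = −ΔU = −q(V_B − V_A) = q(V_A − V_B).
At A: distances to the source charges are 1.62 m, 1.65 m; V_A = Σ kqᵢ/rᵢ = 16.3 V.
At B: distances to the source charges are 1.42 m, 1.59 m; V_B = Σ kqᵢ/rᵢ = 19.1 V.
ΔV = V_B − V_A = 2.86 V.
W_field = −qΔV = −(4.98×10⁻⁹ C)(2.86 V) = -1.42×10⁻⁸ J.

-1.42×10⁻⁸ J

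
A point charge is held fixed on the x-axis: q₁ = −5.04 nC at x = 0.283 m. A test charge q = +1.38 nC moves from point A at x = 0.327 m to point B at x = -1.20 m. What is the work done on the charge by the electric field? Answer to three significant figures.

-1.38×10⁻⁶ J

The work done by the electric force is W_field = −ΔU = −q(V_B − V_A) = q(V_A − V_B).
At A: distance to the source charge is 0.0440 m; V_A = kq₁/r = -1030 V.
At B: distance to the source charge is 1.48 m; V_B = kq₁/r = -30.6 V.
ΔV = V_B − V_A = 999 V.
W_field = −qΔV = −(1.38×10⁻⁹ C)(999 V) = -1.38×10⁻⁶ J.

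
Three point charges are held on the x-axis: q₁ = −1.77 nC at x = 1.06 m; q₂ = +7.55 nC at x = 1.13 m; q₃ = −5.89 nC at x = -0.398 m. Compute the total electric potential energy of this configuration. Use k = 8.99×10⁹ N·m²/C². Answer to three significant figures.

The work to assemble the configuration equals its total potential energy, U = Σ kqᵢqⱼ/rᵢⱼ over all pairs.
Pair separations: r₁₂ = 0.0700 m, r₁₃ = 1.46 m, r₂₃ = 1.53 m.
U = (-1.72×10⁻⁶) + (6.43×10⁻⁸) + (-2.62×10⁻⁷) = -1.91×10⁻⁶ J.

-1.91×10⁻⁶ J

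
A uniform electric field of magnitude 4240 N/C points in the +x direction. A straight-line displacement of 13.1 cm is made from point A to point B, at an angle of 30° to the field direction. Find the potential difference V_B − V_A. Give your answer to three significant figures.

-481 V

Only the component of displacement along E changes the potential: ΔV = −E·d·cosθ.
ΔV = −(4240 V/m)(0.131 m)cos30° = -481 V.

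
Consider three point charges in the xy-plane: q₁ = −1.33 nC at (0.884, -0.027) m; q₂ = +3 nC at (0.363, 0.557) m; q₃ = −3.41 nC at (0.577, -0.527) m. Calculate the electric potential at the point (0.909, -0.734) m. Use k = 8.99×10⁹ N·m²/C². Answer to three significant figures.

-76.0 V

Electric potential is a scalar, so the contributions from each charge add algebraically: V = Σ kqᵢ/rᵢ.
Distances from the field point to each charge: r₁ = 0.707 m, r₂ = 1.40 m, r₃ = 0.391 m.
V = k[(-1.33×10⁻⁹)/(0.707) + (3.00×10⁻⁹)/(1.40) + (-3.41×10⁻⁹)/(0.391)] = -76.0 V.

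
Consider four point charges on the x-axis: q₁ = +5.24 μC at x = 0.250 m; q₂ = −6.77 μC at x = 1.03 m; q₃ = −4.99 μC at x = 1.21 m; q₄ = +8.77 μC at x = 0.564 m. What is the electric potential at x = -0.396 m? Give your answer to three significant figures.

8.44×10⁴ V

Electric potential is a scalar, so the contributions from each charge add algebraically: V = Σ kqᵢ/rᵢ.
Distances from the field point to each charge: r₁ = 0.646 m, r₂ = 1.43 m, r₃ = 1.61 m, r₄ = 0.960 m.
V = k[(5.24×10⁻⁶)/(0.646) + (-6.77×10⁻⁶)/(1.43) + (-4.99×10⁻⁶)/(1.61) + (8.77×10⁻⁶)/(0.960)] = 8.44×10⁴ V.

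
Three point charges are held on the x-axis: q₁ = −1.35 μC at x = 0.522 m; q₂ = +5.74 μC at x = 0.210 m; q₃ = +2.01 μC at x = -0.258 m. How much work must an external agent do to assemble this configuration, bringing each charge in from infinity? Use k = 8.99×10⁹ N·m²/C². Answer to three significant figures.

The assembly work is the sum of pairwise potential energies, U = Σ_{i<j} kqᵢqⱼ/rᵢⱼ.
Pair separations: r₁₂ = 0.312 m, r₁₃ = 0.780 m, r₂₃ = 0.468 m.
U = (-0.223) + (-0.0313) + (0.222) = -0.0329 J.

-0.0329 J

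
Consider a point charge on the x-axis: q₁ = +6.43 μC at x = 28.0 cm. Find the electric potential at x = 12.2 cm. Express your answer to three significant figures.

3.66×10⁵ V

Electric potential is a scalar, so the contributions from each charge add algebraically: V = Σ kqᵢ/rᵢ.
V = k[(6.43×10⁻⁶)/(0.158)] = 3.66×10⁵ V.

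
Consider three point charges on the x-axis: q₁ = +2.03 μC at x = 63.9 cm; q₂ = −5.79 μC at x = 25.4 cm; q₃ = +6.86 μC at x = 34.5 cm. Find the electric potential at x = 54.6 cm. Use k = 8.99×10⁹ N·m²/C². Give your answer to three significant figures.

3.25×10⁵ V

The total potential is the scalar sum of each charge's contribution, V = Σ kqᵢ/rᵢ.
Distances from the field point to each charge: r₁ = 0.0930 m, r₂ = 0.292 m, r₃ = 0.201 m.
V = k[(2.03×10⁻⁶)/(0.0930) + (-5.79×10⁻⁶)/(0.292) + (6.86×10⁻⁶)/(0.201)] = 3.25×10⁵ V.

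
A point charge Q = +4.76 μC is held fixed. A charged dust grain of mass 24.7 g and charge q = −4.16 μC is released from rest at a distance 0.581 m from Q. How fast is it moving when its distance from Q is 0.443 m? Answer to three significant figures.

2.78 m/s

Only the electrostatic force acts, so mechanical energy is conserved: ½mv² = U₁ − U₂ = kQq(1/r₁ − 1/r₂).
U₁ − U₂ = (8.99×10⁹ N·m²/C²)(4.76×10⁻⁶ C)(-4.16×10⁻⁶ C)(1/0.581 − 1/0.443) = 0.0954 J.
v = √(2·0.0954/0.0247) = 2.78 m/s.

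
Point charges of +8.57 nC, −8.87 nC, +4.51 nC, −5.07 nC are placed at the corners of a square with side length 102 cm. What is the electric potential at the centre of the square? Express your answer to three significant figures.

-10.7 V

The total potential is the scalar sum of each charge's contribution, V = Σ kqᵢ/rᵢ.
The distance from each corner to the centre is a√2/2 = 0.721 m.
V = k[(8.57×10⁻⁹)/(0.721) + (-8.87×10⁻⁹)/(0.721) + (4.51×10⁻⁹)/(0.721) + (-5.07×10⁻⁹)/(0.721)] = -10.7 V.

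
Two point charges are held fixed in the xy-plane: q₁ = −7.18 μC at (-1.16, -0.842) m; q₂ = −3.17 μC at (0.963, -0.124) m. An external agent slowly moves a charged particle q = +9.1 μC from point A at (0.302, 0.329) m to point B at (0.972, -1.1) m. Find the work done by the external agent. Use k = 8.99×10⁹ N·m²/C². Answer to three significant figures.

For quasistatic motion the external work equals the change in potential energy: W_ext = qΔV = q(V_B − V_A).
At A: distances to the source charges are 1.87 m, 0.801 m; V_A = Σ kqᵢ/rᵢ = -7.00×10⁴ V.
At B: distances to the source charges are 2.15 m, 0.976 m; V_B = Σ kqᵢ/rᵢ = -5.93×10⁴ V.
ΔV = V_B − V_A = 1.08×10⁴ V.
W_ext = qΔV = (9.10×10⁻⁶ C)(1.08×10⁴ V) = 0.0980 J.

0.0980 J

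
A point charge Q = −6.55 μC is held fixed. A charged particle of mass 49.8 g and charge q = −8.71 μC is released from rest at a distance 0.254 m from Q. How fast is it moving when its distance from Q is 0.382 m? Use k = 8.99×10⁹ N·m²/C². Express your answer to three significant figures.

5.21 m/s

Only the electrostatic force acts, so mechanical energy is conserved: ½mv² = U₁ − U₂ = kQq(1/r₁ − 1/r₂).
U₁ − U₂ = (8.99×10⁹ N·m²/C²)(-6.55×10⁻⁶ C)(-8.71×10⁻⁶ C)(1/0.254 − 1/0.382) = 0.677 J.
v = √(2·0.677/0.0498) = 5.21 m/s.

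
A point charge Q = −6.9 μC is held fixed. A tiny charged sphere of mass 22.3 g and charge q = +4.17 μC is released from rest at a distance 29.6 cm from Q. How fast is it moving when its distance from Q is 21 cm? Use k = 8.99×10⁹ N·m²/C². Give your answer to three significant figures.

Only the electrostatic force acts, so mechanical energy is conserved: ½mv² = U₁ − U₂ = kQq(1/r₁ − 1/r₂).
U₁ − U₂ = (8.99×10⁹ N·m²/C²)(-6.90×10⁻⁶ C)(4.17×10⁻⁶ C)(1/0.296 − 1/0.210) = 0.358 J.
v = √(2·0.358/0.0223) = 5.67 m/s.

5.67 m/s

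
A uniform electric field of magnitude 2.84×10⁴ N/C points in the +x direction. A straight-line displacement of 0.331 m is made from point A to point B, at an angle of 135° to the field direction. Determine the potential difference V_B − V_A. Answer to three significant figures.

Only the component of displacement along E changes the potential: ΔV = −E·d·cosθ.
ΔV = −(2.84×10⁴ V/m)(0.331 m)cos135° = 6650 V.

6650 V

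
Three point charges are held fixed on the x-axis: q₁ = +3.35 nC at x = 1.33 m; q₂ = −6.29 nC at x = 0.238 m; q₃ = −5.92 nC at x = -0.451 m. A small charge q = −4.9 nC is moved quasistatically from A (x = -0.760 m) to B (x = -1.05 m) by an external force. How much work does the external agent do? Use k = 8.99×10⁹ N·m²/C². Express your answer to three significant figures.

For quasistatic motion the external work equals the change in potential energy: W_ext = qΔV = q(V_B − V_A).
At A: distances to the source charges are 2.09 m, 0.998 m, 0.309 m; V_A = Σ kqᵢ/rᵢ = -214 V.
At B: distances to the source charges are 2.38 m, 1.29 m, 0.599 m; V_B = Σ kqᵢ/rᵢ = -120 V.
ΔV = V_B − V_A = 94.4 V.
W_ext = qΔV = (-4.90×10⁻⁹ C)(94.4 V) = -4.63×10⁻⁷ J.

-4.63×10⁻⁷ J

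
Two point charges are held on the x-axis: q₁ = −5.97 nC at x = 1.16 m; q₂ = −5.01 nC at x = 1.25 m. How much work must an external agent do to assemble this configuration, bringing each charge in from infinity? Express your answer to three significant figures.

The assembly work is the sum of pairwise potential energies, U = Σ_{i<j} kqᵢqⱼ/rᵢⱼ.
Pair separations: r₁₂ = 0.0900 m.
U = (2.99×10⁻⁶) = 2.99×10⁻⁶ J.

2.99×10⁻⁶ J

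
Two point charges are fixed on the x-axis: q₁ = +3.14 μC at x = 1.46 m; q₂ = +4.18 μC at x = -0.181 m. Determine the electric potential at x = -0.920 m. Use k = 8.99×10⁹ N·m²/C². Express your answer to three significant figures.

6.27×10⁴ V

Electric potential is a scalar, so the contributions from each charge add algebraically: V = Σ kqᵢ/rᵢ.
Distances from the field point to each charge: r₁ = 2.38 m, r₂ = 0.739 m.
V = k[(3.14×10⁻⁶)/(2.38) + (4.18×10⁻⁶)/(0.739)] = 6.27×10⁴ V.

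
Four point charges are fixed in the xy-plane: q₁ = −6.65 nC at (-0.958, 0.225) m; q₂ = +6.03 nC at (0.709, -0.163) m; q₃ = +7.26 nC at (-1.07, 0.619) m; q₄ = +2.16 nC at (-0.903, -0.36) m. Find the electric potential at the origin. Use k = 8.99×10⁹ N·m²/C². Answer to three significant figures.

Electric potential is a scalar, so the contributions from each charge add algebraically: V = Σ kqᵢ/rᵢ.
Distances from the field point to each charge: r₁ = 0.984 m, r₂ = 0.727 m, r₃ = 1.24 m, r₄ = 0.972 m.
V = k[(-6.65×10⁻⁹)/(0.984) + (6.03×10⁻⁹)/(0.727) + (7.26×10⁻⁹)/(1.24) + (2.16×10⁻⁹)/(0.972)] = 86.5 V.

86.5 V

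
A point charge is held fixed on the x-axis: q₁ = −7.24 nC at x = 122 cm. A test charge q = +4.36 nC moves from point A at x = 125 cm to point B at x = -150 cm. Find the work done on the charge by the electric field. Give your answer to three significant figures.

The work done by the electric force is W_field = −ΔU = −q(V_B − V_A) = q(V_A − V_B).
At A: distance to the source charge is 0.0300 m; V_A = kq₁/r = -2170 V.
At B: distance to the source charge is 2.72 m; V_B = kq₁/r = -23.9 V.
ΔV = V_B − V_A = 2150 V.
W_field = −qΔV = −(4.36×10⁻⁹ C)(2150 V) = -9.36×10⁻⁶ J.

-9.36×10⁻⁶ J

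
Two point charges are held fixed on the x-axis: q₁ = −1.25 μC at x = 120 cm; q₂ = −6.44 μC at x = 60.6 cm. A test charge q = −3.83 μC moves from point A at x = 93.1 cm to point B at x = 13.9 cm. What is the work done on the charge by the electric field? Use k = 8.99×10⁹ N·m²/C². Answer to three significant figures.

The work done by the electric force is W_field = −ΔU = −q(V_B − V_A) = q(V_A − V_B).
At A: distances to the source charges are 0.269 m, 0.325 m; V_A = Σ kqᵢ/rᵢ = -2.20×10⁵ V.
At B: distances to the source charges are 1.06 m, 0.467 m; V_B = Σ kqᵢ/rᵢ = -1.35×10⁵ V.
ΔV = V_B − V_A = 8.54×10⁴ V.
W_field = −qΔV = −(-3.83×10⁻⁶ C)(8.54×10⁴ V) = 0.327 J.

0.327 J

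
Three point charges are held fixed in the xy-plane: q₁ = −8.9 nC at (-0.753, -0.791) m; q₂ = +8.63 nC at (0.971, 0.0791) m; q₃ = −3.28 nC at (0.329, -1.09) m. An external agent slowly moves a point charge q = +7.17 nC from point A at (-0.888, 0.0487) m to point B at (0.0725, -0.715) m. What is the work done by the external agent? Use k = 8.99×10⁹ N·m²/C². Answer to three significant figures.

-1.91×10⁻⁷ J

For quasistatic motion the external work equals the change in potential energy: W_ext = qΔV = q(V_B − V_A).
At A: distances to the source charges are 0.850 m, 1.86 m, 1.67 m; V_A = Σ kqᵢ/rᵢ = -70.0 V.
At B: distances to the source charges are 0.829 m, 1.20 m, 0.454 m; V_B = Σ kqᵢ/rᵢ = -96.7 V.
ΔV = V_B − V_A = -26.7 V.
W_ext = qΔV = (7.17×10⁻⁹ C)(-26.7 V) = -1.91×10⁻⁷ J.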